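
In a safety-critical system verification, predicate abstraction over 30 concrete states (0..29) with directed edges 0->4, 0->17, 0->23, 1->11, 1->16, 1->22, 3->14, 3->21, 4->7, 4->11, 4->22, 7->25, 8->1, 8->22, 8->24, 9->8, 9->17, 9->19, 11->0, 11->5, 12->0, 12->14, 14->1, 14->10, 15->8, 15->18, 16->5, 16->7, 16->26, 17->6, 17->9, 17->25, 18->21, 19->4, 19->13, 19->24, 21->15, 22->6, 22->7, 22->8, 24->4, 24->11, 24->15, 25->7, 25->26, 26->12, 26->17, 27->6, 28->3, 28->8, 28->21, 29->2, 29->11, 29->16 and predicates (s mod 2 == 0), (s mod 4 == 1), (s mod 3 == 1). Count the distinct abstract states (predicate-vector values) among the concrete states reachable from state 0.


BFS from 0:
Concrete reachable: {0, 1, 4, 5, 6, 7, 8, 9, 10, 11, 12, 13, 14, 15, 16, 17, 18, 19, 21, 22, 23, 24, 25, 26}
Abstract via predicates (s mod 2 == 0), (s mod 4 == 1), (s mod 3 == 1):
  (0,0,0) <- {11, 15, 23}
  (0,0,1) <- {7, 19}
  (0,1,0) <- {5, 9, 17, 21}
  (0,1,1) <- {1, 13, 25}
  (1,0,0) <- {0, 6, 8, 12, 14, 18, 24, 26}
  (1,0,1) <- {4, 10, 16, 22}
Distinct abstract states = 6

6


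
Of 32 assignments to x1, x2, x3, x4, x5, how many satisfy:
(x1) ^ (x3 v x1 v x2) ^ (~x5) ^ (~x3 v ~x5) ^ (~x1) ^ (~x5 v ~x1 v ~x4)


CNF with 6 clauses over 5 vars (32 assignments).
An assignment satisfies CNF iff every clause has >=1 true literal.
Check each row (bits = x1,x2,x3,x4,x5; clause T/F shown):
  row 0 [00000]: clauses=FFTTTT -> 0
  row 1 [00001]: clauses=FFFTTT -> 0
  row 2 [00010]: clauses=FFTTTT -> 0
  row 3 [00011]: clauses=FFFTTT -> 0
  row 4 [00100]: clauses=FTTTTT -> 0
  row 5 [00101]: clauses=FTFFTT -> 0
  row 6 [00110]: clauses=FTTTTT -> 0
  row 7 [00111]: clauses=FTFFTT -> 0
  row 8 [01000]: clauses=FTTTTT -> 0
  row 9 [01001]: clauses=FTFTTT -> 0
  row 10 [01010]: clauses=FTTTTT -> 0
  row 11 [01011]: clauses=FTFTTT -> 0
  row 12 [01100]: clauses=FTTTTT -> 0
  row 13 [01101]: clauses=FTFFTT -> 0
  row 14 [01110]: clauses=FTTTTT -> 0
  row 15 [01111]: clauses=FTFFTT -> 0
  row 16 [10000]: clauses=TTTTFT -> 0
  row 17 [10001]: clauses=TTFTFT -> 0
  row 18 [10010]: clauses=TTTTFT -> 0
  row 19 [10011]: clauses=TTFTFF -> 0
  row 20 [10100]: clauses=TTTTFT -> 0
  row 21 [10101]: clauses=TTFFFT -> 0
  row 22 [10110]: clauses=TTTTFT -> 0
  row 23 [10111]: clauses=TTFFFF -> 0
  row 24 [11000]: clauses=TTTTFT -> 0
  row 25 [11001]: clauses=TTFTFT -> 0
  row 26 [11010]: clauses=TTTTFT -> 0
  row 27 [11011]: clauses=TTFTFF -> 0
  row 28 [11100]: clauses=TTTTFT -> 0
  row 29 [11101]: clauses=TTFFFT -> 0
  row 30 [11110]: clauses=TTTTFT -> 0
  row 31 [11111]: clauses=TTFFFF -> 0
Full result column, 8 rows per line (x1,x2 fixed per line; x3,x4,x5 runs 000..111 left to right):
  rows 0-7 [x1,x2=00]: 00000000  (ones: 0)
  rows 8-15 [x1,x2=01]: 00000000  (ones: 0)
  rows 16-23 [x1,x2=10]: 00000000  (ones: 0)
  rows 24-31 [x1,x2=11]: 00000000  (ones: 0)
Satisfying assignments = 0+0+0+0 = 0

0


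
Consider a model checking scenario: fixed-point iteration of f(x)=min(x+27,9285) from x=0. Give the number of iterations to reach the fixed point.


Step 1: x=0, cap=9285, increment=27
Step 2: x grows by 27 each step until capped at 9285; fixed point is x=9285
Step 3: iterations = ceil(9285/27) = 344

344


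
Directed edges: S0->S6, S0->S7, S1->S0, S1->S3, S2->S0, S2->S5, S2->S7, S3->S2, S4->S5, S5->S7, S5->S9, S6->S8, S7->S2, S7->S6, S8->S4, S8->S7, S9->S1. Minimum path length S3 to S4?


BFS layer-by-layer from S3:
  dist 0: {S3}
  dist 1: {S2}
  dist 2: {S0, S5, S7}
  dist 3: {S6, S9}
  dist 4: {S1, S8}
  dist 5: {S4}
  -> S4 reached at distance 5
Shortest path length = 5

5


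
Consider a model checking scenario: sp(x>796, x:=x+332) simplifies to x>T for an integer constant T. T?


Formula: sp(P, x:=E) = exists old_x. (x = E[old_x/x]) AND P[old_x/x] (old_x is the value of x before the assignment; eliminate old_x by solving x = E[old_x/x] for old_x)
Step 1: Precondition P: x>796, i.e. old_x > 796
Step 2: Assignment gives x = old_x + 332, so old_x = x - 332
Step 3: Substitute into P: x - 332 > 796
Step 4: Simplify: x > 796+332 = 1128

1128


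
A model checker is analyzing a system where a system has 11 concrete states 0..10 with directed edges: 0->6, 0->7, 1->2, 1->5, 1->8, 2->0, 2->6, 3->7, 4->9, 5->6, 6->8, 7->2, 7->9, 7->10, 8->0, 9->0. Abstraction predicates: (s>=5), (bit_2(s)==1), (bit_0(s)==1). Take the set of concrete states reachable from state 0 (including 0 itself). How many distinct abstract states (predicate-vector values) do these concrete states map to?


BFS from 0:
Concrete reachable: {0, 2, 6, 7, 8, 9, 10}
Abstract via predicates (s>=5), (bit_2(s)==1), (bit_0(s)==1):
  (0,0,0) <- {0, 2}
  (1,0,0) <- {8, 10}
  (1,0,1) <- {9}
  (1,1,0) <- {6}
  (1,1,1) <- {7}
Distinct abstract states = 5

5


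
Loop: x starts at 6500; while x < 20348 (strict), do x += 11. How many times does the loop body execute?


Step 1: x goes from 6500 toward 20348 by 11; the body runs while x<20348, so iterations = ceil((bound-start)/step)
Step 2: Distance=13848
Step 3: ceil(13848/11)=1259

1259


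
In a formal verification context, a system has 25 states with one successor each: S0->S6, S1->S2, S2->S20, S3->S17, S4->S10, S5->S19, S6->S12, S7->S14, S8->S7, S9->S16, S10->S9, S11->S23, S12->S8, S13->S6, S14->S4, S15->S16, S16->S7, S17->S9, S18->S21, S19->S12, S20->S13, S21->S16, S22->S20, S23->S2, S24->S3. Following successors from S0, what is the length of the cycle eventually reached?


Trace from S0 until a state repeats:
  S0 -> S6 -> S12 -> S8 -> S7 -> S14 -> S4 -> S10 -> S9 -> S16 -> S7
S7 first seen at step 4, revisited at step 10.
Cycle length = 10 - 4 = 6

6


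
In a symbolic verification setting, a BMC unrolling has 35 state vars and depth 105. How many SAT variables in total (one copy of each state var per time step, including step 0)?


BMC unrolls to depth k, creating one copy of each state var for steps 0..k.
Step count = 105 + 1 = 106 (steps 0 through 105)
Vars per step = 35
Total = 35 * 106 = 3710

3710


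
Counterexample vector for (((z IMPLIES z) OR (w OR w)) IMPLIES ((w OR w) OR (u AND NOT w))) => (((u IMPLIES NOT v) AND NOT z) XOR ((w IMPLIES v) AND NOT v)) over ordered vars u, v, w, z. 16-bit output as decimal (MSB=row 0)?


F1 = (((z IMPLIES z) OR (w OR w)) IMPLIES ((w OR w) OR (u AND NOT w)))
F2 = (((u IMPLIES NOT v) AND NOT z) XOR ((w IMPLIES v) AND NOT v))
Counterexample to F1=>F2 is where F1=1 and F2=0.
Evaluate each row (bits = u,v,w,z, MSB first):
  row 0 [0000]: F1=0 F2=0 -> F1&~F2 -> 0
  row 1 [0001]: F1=0 F2=1 -> F1&~F2 -> 0
  row 2 [0010]: F1=1 F2=1 -> F1&~F2 -> 0
  row 3 [0011]: F1=1 F2=0 -> F1&~F2 -> 1
  row 4 [0100]: F1=0 F2=1 -> F1&~F2 -> 0
  row 5 [0101]: F1=0 F2=0 -> F1&~F2 -> 0
  row 6 [0110]: F1=1 F2=1 -> F1&~F2 -> 0
  row 7 [0111]: F1=1 F2=0 -> F1&~F2 -> 1
  row 8 [1000]: F1=1 F2=0 -> F1&~F2 -> 1
  row 9 [1001]: F1=1 F2=1 -> F1&~F2 -> 0
  row 10 [1010]: F1=1 F2=1 -> F1&~F2 -> 0
  row 11 [1011]: F1=1 F2=0 -> F1&~F2 -> 1
  row 12 [1100]: F1=1 F2=0 -> F1&~F2 -> 1
  row 13 [1101]: F1=1 F2=0 -> F1&~F2 -> 1
  row 14 [1110]: F1=1 F2=0 -> F1&~F2 -> 1
  row 15 [1111]: F1=1 F2=0 -> F1&~F2 -> 1
Full result column, 4 rows per line (u,v fixed per line; w,z runs 00..11 left to right):
  rows 0-3 [u,v=00]: 0001  = hex 1
  rows 4-7 [u,v=01]: 0001  = hex 1
  rows 8-11 [u,v=10]: 1001  = hex 9
  rows 12-15 [u,v=11]: 1111  = hex F
Counterexample vector (row 0 .. row 15) = 0001000110011111
Output column grouped in 4s = 0001 0001 1001 1111 = 0x119F
Convert to decimal digit by digit (value = value*16 + digit):
  1 -> 1
  1*16 + 1 = 17
  17*16 + 9 = 281
  281*16 + 15 (F) = 4511
Decimal = 4511

4511


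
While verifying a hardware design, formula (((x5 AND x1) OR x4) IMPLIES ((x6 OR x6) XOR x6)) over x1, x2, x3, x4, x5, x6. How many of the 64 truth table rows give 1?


Formula: (((x5 AND x1) OR x4) IMPLIES ((x6 OR x6) XOR x6)) over 6 vars (64 rows)
Evaluate each row (x1, x2, x3, x4, x5, x6 as bits, MSB first):
  row 0 [000000]: (((0 AND 0) OR 0) IMPLIES ((0 OR 0) XOR 0)) -> 1
  row 1 [000001]: (((0 AND 0) OR 0) IMPLIES ((1 OR 1) XOR 1)) -> 1
  row 2 [000010]: (((1 AND 0) OR 0) IMPLIES ((0 OR 0) XOR 0)) -> 1
  row 3 [000011]: (((1 AND 0) OR 0) IMPLIES ((1 OR 1) XOR 1)) -> 1
  row 4 [000100]: (((0 AND 0) OR 1) IMPLIES ((0 OR 0) XOR 0)) -> 0
  (every remaining row is evaluated the same way; all 64 results are listed next)
Full result column, 8 rows per line (x1,x2,x3 fixed per line; x4,x5,x6 runs 000..111 left to right):
  rows 0-7 [x1,x2,x3=000]: 11110000  (ones: 4)
  rows 8-15 [x1,x2,x3=001]: 11110000  (ones: 4)
  rows 16-23 [x1,x2,x3=010]: 11110000  (ones: 4)
  rows 24-31 [x1,x2,x3=011]: 11110000  (ones: 4)
  rows 32-39 [x1,x2,x3=100]: 11000000  (ones: 2)
  rows 40-47 [x1,x2,x3=101]: 11000000  (ones: 2)
  rows 48-55 [x1,x2,x3=110]: 11000000  (ones: 2)
  rows 56-63 [x1,x2,x3=111]: 11000000  (ones: 2)
Count of 1-rows = 4+4+4+4+2+2+2+2 = 24

24


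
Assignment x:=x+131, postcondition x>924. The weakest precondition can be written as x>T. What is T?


Formula: wp(x:=E, P) = P[E/x] (substitute E for x in postcondition)
Step 1: Postcondition: x>924
Step 2: Substitute x+131 for x: x+131>924
Step 3: Solve for x: x > 924-131 = 793

793


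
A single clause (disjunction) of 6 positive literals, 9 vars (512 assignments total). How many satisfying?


Step 1: Total=2^9=512
Step 2: Unsat when all 6 false: 2^3=8
Step 3: Sat=512-8=504

504


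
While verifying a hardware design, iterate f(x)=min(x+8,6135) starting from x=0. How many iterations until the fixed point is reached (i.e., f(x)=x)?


Step 1: x=0, cap=6135, increment=8
Step 2: x grows by 8 each step until capped at 6135; fixed point is x=6135
Step 3: iterations = ceil(6135/8) = 767

767


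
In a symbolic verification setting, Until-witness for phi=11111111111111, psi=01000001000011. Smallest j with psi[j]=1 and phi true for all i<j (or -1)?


(phi U psi) at 0: need smallest j with psi[j]=1 and phi[i]=1 for all i in [0,j).
Scan from step 0:
  step 0: phi=1, psi=0 -> continue
  step 1: psi=1 and phi held for [0,1) -> witness found
Witness step = 1

1


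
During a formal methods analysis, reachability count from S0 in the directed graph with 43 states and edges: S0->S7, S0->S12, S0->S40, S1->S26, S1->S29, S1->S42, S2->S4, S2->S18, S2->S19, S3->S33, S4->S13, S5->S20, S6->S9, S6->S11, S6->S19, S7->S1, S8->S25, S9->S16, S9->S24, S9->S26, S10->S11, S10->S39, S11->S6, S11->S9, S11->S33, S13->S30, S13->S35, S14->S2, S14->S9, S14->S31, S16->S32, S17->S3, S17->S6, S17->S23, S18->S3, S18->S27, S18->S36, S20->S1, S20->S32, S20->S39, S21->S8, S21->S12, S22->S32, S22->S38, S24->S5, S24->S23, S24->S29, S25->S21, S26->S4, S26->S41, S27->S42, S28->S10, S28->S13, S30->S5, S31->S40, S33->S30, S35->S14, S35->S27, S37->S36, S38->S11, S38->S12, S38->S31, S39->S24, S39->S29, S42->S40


BFS from S0:
  layer 0: {S0}
  layer 1: {S7, S12, S40}
  layer 2: {S1}
  layer 3: {S26, S29, S42}
  layer 4: {S4, S41}
  layer 5: {S13}
  layer 6: {S30, S35}
  layer 7: {S5, S14, S27}
  layer 8: {S2, S9, S20, S31}
  layer 9: {S16, S18, S19, S24, S32, S39}
  layer 10: {S3, S23, S36}
  layer 11: {S33}
Reachable set: {S0, S1, S2, S3, S4, S5, S7, S9, S12, S13, S14, S16, S18, S19, S20, S23, S24, S26, S27, S29, S30, S31, S32, S33, S35, S36, S39, S40, S41, S42}
Count = 30

30


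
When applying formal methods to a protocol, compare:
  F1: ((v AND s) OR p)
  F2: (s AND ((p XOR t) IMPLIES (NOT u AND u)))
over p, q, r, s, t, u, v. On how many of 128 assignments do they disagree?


F1 = ((v AND s) OR p)
F2 = (s AND ((p XOR t) IMPLIES (NOT u AND u)))
Evaluate both on each of 128 rows (bits = p,q,r,s,t,u,v):
  row 0 [0000000]: F1=0 F2=0 -> 0
  row 1 [0000001]: F1=0 F2=0 -> 0
  row 2 [0000010]: F1=0 F2=0 -> 0
  row 3 [0000011]: F1=0 F2=0 -> 0
  row 4 [0000100]: F1=0 F2=0 -> 0
  (every remaining row is evaluated the same way; all 128 results are listed next)
Full result column, 8 rows per line (p,q,r,s fixed per line; t,u,v runs 000..111 left to right):
  rows 0-7 [p,q,r,s=0000]: 00000000  (ones: 0)
  rows 8-15 [p,q,r,s=0001]: 10100101  (ones: 4)
  rows 16-23 [p,q,r,s=0010]: 00000000  (ones: 0)
  rows 24-31 [p,q,r,s=0011]: 10100101  (ones: 4)
  rows 32-39 [p,q,r,s=0100]: 00000000  (ones: 0)
  rows 40-47 [p,q,r,s=0101]: 10100101  (ones: 4)
  rows 48-55 [p,q,r,s=0110]: 00000000  (ones: 0)
  rows 56-63 [p,q,r,s=0111]: 10100101  (ones: 4)
  rows 64-71 [p,q,r,s=1000]: 11111111  (ones: 8)
  rows 72-79 [p,q,r,s=1001]: 11110000  (ones: 4)
  rows 80-87 [p,q,r,s=1010]: 11111111  (ones: 8)
  rows 88-95 [p,q,r,s=1011]: 11110000  (ones: 4)
  rows 96-103 [p,q,r,s=1100]: 11111111  (ones: 8)
  rows 104-111 [p,q,r,s=1101]: 11110000  (ones: 4)
  rows 112-119 [p,q,r,s=1110]: 11111111  (ones: 8)
  rows 120-127 [p,q,r,s=1111]: 11110000  (ones: 4)
Disagreements = 0+4+0+4+0+4+0+4+8+4+8+4+8+4+8+4 = 64

64


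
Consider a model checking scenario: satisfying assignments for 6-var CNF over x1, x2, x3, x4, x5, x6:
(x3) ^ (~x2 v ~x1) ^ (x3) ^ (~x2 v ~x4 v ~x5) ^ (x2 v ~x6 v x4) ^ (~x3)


CNF with 6 clauses over 6 vars (64 assignments).
An assignment satisfies CNF iff every clause has >=1 true literal.
Check each row (bits = x1,x2,x3,x4,x5,x6; clause T/F shown):
  row 0 [000000]: clauses=FTFTTT -> 0
  row 1 [000001]: clauses=FTFTFT -> 0
  row 2 [000010]: clauses=FTFTTT -> 0
  row 3 [000011]: clauses=FTFTFT -> 0
  row 4 [000100]: clauses=FTFTTT -> 0
  (every remaining row is evaluated the same way; all 64 results are listed next)
Full result column, 8 rows per line (x1,x2,x3 fixed per line; x4,x5,x6 runs 000..111 left to right):
  rows 0-7 [x1,x2,x3=000]: 00000000  (ones: 0)
  rows 8-15 [x1,x2,x3=001]: 00000000  (ones: 0)
  rows 16-23 [x1,x2,x3=010]: 00000000  (ones: 0)
  rows 24-31 [x1,x2,x3=011]: 00000000  (ones: 0)
  rows 32-39 [x1,x2,x3=100]: 00000000  (ones: 0)
  rows 40-47 [x1,x2,x3=101]: 00000000  (ones: 0)
  rows 48-55 [x1,x2,x3=110]: 00000000  (ones: 0)
  rows 56-63 [x1,x2,x3=111]: 00000000  (ones: 0)
Satisfying assignments = 0+0+0+0+0+0+0+0 = 0

0


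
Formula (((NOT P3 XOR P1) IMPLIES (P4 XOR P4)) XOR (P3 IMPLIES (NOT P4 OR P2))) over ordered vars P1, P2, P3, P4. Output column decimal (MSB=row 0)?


Formula: (((NOT P3 XOR P1) IMPLIES (P4 XOR P4)) XOR (P3 IMPLIES (NOT P4 OR P2))) over P1, P2, P3, P4 (16 rows)
Evaluate each row (bits = P1,P2,P3,P4, MSB first):
  row 0 [0000]: (((NOT 0 XOR 0) IMPLIES (0 XOR 0)) XOR (0 IMPLIES (NOT 0 OR 0))) -> 1
  row 1 [0001]: (((NOT 0 XOR 0) IMPLIES (1 XOR 1)) XOR (0 IMPLIES (NOT 1 OR 0))) -> 1
  row 2 [0010]: (((NOT 1 XOR 0) IMPLIES (0 XOR 0)) XOR (1 IMPLIES (NOT 0 OR 0))) -> 0
  row 3 [0011]: (((NOT 1 XOR 0) IMPLIES (1 XOR 1)) XOR (1 IMPLIES (NOT 1 OR 0))) -> 1
  row 4 [0100]: (((NOT 0 XOR 0) IMPLIES (0 XOR 0)) XOR (0 IMPLIES (NOT 0 OR 1))) -> 1
  row 5 [0101]: (((NOT 0 XOR 0) IMPLIES (1 XOR 1)) XOR (0 IMPLIES (NOT 1 OR 1))) -> 1
  row 6 [0110]: (((NOT 1 XOR 0) IMPLIES (0 XOR 0)) XOR (1 IMPLIES (NOT 0 OR 1))) -> 0
  row 7 [0111]: (((NOT 1 XOR 0) IMPLIES (1 XOR 1)) XOR (1 IMPLIES (NOT 1 OR 1))) -> 0
  row 8 [1000]: (((NOT 0 XOR 1) IMPLIES (0 XOR 0)) XOR (0 IMPLIES (NOT 0 OR 0))) -> 0
  row 9 [1001]: (((NOT 0 XOR 1) IMPLIES (1 XOR 1)) XOR (0 IMPLIES (NOT 1 OR 0))) -> 0
  row 10 [1010]: (((NOT 1 XOR 1) IMPLIES (0 XOR 0)) XOR (1 IMPLIES (NOT 0 OR 0))) -> 1
  row 11 [1011]: (((NOT 1 XOR 1) IMPLIES (1 XOR 1)) XOR (1 IMPLIES (NOT 1 OR 0))) -> 0
  row 12 [1100]: (((NOT 0 XOR 1) IMPLIES (0 XOR 0)) XOR (0 IMPLIES (NOT 0 OR 1))) -> 0
  row 13 [1101]: (((NOT 0 XOR 1) IMPLIES (1 XOR 1)) XOR (0 IMPLIES (NOT 1 OR 1))) -> 0
  row 14 [1110]: (((NOT 1 XOR 1) IMPLIES (0 XOR 0)) XOR (1 IMPLIES (NOT 0 OR 1))) -> 1
  row 15 [1111]: (((NOT 1 XOR 1) IMPLIES (1 XOR 1)) XOR (1 IMPLIES (NOT 1 OR 1))) -> 1
Full result column, 4 rows per line (P1,P2 fixed per line; P3,P4 runs 00..11 left to right):
  rows 0-3 [P1,P2=00]: 1101  = hex D
  rows 4-7 [P1,P2=01]: 1100  = hex C
  rows 8-11 [P1,P2=10]: 0010  = hex 2
  rows 12-15 [P1,P2=11]: 0011  = hex 3
Output column (row 0 .. row 15) = 1101110000100011
Output column grouped in 4s = 1101 1100 0010 0011 = 0xDC23
Convert to decimal digit by digit (value = value*16 + digit):
  D -> 13
  13*16 + 12 (C) = 220
  220*16 + 2 = 3522
  3522*16 + 3 = 56355
Decimal = 56355

56355


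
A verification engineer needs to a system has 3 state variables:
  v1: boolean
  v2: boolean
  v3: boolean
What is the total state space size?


State space = product of domain sizes of all variables.
Domain sizes:
  v1 (boolean): 2
  v2 (boolean): 2
  v3 (boolean): 2
Product = 2 * 2 * 2 = 8

8


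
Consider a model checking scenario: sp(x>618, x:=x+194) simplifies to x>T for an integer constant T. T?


Formula: sp(P, x:=E) = exists old_x. (x = E[old_x/x]) AND P[old_x/x] (old_x is the value of x before the assignment; eliminate old_x by solving x = E[old_x/x] for old_x)
Step 1: Precondition P: x>618, i.e. old_x > 618
Step 2: Assignment gives x = old_x + 194, so old_x = x - 194
Step 3: Substitute into P: x - 194 > 618
Step 4: Simplify: x > 618+194 = 812

812


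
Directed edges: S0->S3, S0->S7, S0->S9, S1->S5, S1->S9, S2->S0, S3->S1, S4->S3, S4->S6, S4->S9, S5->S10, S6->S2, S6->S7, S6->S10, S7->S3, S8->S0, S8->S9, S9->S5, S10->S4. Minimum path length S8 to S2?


BFS layer-by-layer from S8:
  dist 0: {S8}
  dist 1: {S0, S9}
  dist 2: {S3, S5, S7}
  dist 3: {S1, S10}
  dist 4: {S4}
  dist 5: {S6}
  dist 6: {S2}
  -> S2 reached at distance 6
Shortest path length = 6

6


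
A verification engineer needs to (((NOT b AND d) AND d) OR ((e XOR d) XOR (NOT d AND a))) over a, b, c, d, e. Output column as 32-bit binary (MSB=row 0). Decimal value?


Formula: (((NOT b AND d) AND d) OR ((e XOR d) XOR (NOT d AND a))) over a, b, c, d, e (32 rows)
Evaluate each row (bits = a,b,c,d,e, MSB first):
  row 0 [00000]: (((NOT 0 AND 0) AND 0) OR ((0 XOR 0) XOR (NOT 0 AND 0))) -> 0
  row 1 [00001]: (((NOT 0 AND 0) AND 0) OR ((1 XOR 0) XOR (NOT 0 AND 0))) -> 1
  row 2 [00010]: (((NOT 0 AND 1) AND 1) OR ((0 XOR 1) XOR (NOT 1 AND 0))) -> 1
  row 3 [00011]: (((NOT 0 AND 1) AND 1) OR ((1 XOR 1) XOR (NOT 1 AND 0))) -> 1
  row 4 [00100]: (((NOT 0 AND 0) AND 0) OR ((0 XOR 0) XOR (NOT 0 AND 0))) -> 0
  row 5 [00101]: (((NOT 0 AND 0) AND 0) OR ((1 XOR 0) XOR (NOT 0 AND 0))) -> 1
  row 6 [00110]: (((NOT 0 AND 1) AND 1) OR ((0 XOR 1) XOR (NOT 1 AND 0))) -> 1
  row 7 [00111]: (((NOT 0 AND 1) AND 1) OR ((1 XOR 1) XOR (NOT 1 AND 0))) -> 1
  row 8 [01000]: (((NOT 1 AND 0) AND 0) OR ((0 XOR 0) XOR (NOT 0 AND 0))) -> 0
  row 9 [01001]: (((NOT 1 AND 0) AND 0) OR ((1 XOR 0) XOR (NOT 0 AND 0))) -> 1
  row 10 [01010]: (((NOT 1 AND 1) AND 1) OR ((0 XOR 1) XOR (NOT 1 AND 0))) -> 1
  row 11 [01011]: (((NOT 1 AND 1) AND 1) OR ((1 XOR 1) XOR (NOT 1 AND 0))) -> 0
  row 12 [01100]: (((NOT 1 AND 0) AND 0) OR ((0 XOR 0) XOR (NOT 0 AND 0))) -> 0
  row 13 [01101]: (((NOT 1 AND 0) AND 0) OR ((1 XOR 0) XOR (NOT 0 AND 0))) -> 1
  row 14 [01110]: (((NOT 1 AND 1) AND 1) OR ((0 XOR 1) XOR (NOT 1 AND 0))) -> 1
  row 15 [01111]: (((NOT 1 AND 1) AND 1) OR ((1 XOR 1) XOR (NOT 1 AND 0))) -> 0
  row 16 [10000]: (((NOT 0 AND 0) AND 0) OR ((0 XOR 0) XOR (NOT 0 AND 1))) -> 1
  row 17 [10001]: (((NOT 0 AND 0) AND 0) OR ((1 XOR 0) XOR (NOT 0 AND 1))) -> 0
  row 18 [10010]: (((NOT 0 AND 1) AND 1) OR ((0 XOR 1) XOR (NOT 1 AND 1))) -> 1
  row 19 [10011]: (((NOT 0 AND 1) AND 1) OR ((1 XOR 1) XOR (NOT 1 AND 1))) -> 1
  row 20 [10100]: (((NOT 0 AND 0) AND 0) OR ((0 XOR 0) XOR (NOT 0 AND 1))) -> 1
  row 21 [10101]: (((NOT 0 AND 0) AND 0) OR ((1 XOR 0) XOR (NOT 0 AND 1))) -> 0
  row 22 [10110]: (((NOT 0 AND 1) AND 1) OR ((0 XOR 1) XOR (NOT 1 AND 1))) -> 1
  row 23 [10111]: (((NOT 0 AND 1) AND 1) OR ((1 XOR 1) XOR (NOT 1 AND 1))) -> 1
  row 24 [11000]: (((NOT 1 AND 0) AND 0) OR ((0 XOR 0) XOR (NOT 0 AND 1))) -> 1
  row 25 [11001]: (((NOT 1 AND 0) AND 0) OR ((1 XOR 0) XOR (NOT 0 AND 1))) -> 0
  row 26 [11010]: (((NOT 1 AND 1) AND 1) OR ((0 XOR 1) XOR (NOT 1 AND 1))) -> 1
  row 27 [11011]: (((NOT 1 AND 1) AND 1) OR ((1 XOR 1) XOR (NOT 1 AND 1))) -> 0
  row 28 [11100]: (((NOT 1 AND 0) AND 0) OR ((0 XOR 0) XOR (NOT 0 AND 1))) -> 1
  row 29 [11101]: (((NOT 1 AND 0) AND 0) OR ((1 XOR 0) XOR (NOT 0 AND 1))) -> 0
  row 30 [11110]: (((NOT 1 AND 1) AND 1) OR ((0 XOR 1) XOR (NOT 1 AND 1))) -> 1
  row 31 [11111]: (((NOT 1 AND 1) AND 1) OR ((1 XOR 1) XOR (NOT 1 AND 1))) -> 0
Full result column, 4 rows per line (a,b,c fixed per line; d,e runs 00..11 left to right):
  rows 0-3 [a,b,c=000]: 0111  = hex 7
  rows 4-7 [a,b,c=001]: 0111  = hex 7
  rows 8-11 [a,b,c=010]: 0110  = hex 6
  rows 12-15 [a,b,c=011]: 0110  = hex 6
  rows 16-19 [a,b,c=100]: 1011  = hex B
  rows 20-23 [a,b,c=101]: 1011  = hex B
  rows 24-27 [a,b,c=110]: 1010  = hex A
  rows 28-31 [a,b,c=111]: 1010  = hex A
Output column (row 0 .. row 31) = 01110111011001101011101110101010
Output column grouped in 4s = 0111 0111 0110 0110 1011 1011 1010 1010 = 0x7766BBAA
Convert to decimal digit by digit (value = value*16 + digit):
  7 -> 7
  7*16 + 7 = 119
  119*16 + 6 = 1910
  1910*16 + 6 = 30566
  30566*16 + 11 (B) = 489067
  489067*16 + 11 (B) = 7825083
  7825083*16 + 10 (A) = 125201338
  125201338*16 + 10 (A) = 2003221418
Decimal = 2003221418

2003221418


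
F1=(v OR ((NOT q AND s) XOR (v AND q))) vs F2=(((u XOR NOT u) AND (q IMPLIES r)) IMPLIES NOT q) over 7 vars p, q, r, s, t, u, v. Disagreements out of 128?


F1 = (v OR ((NOT q AND s) XOR (v AND q)))
F2 = (((u XOR NOT u) AND (q IMPLIES r)) IMPLIES NOT q)
Evaluate both on each of 128 rows (bits = p,q,r,s,t,u,v):
  row 0 [0000000]: F1=0 F2=1 (differ) -> 1
  row 1 [0000001]: F1=1 F2=1 -> 0
  row 2 [0000010]: F1=0 F2=1 (differ) -> 1
  row 3 [0000011]: F1=1 F2=1 -> 0
  row 4 [0000100]: F1=0 F2=1 (differ) -> 1
  (every remaining row is evaluated the same way; all 128 results are listed next)
Full result column, 8 rows per line (p,q,r,s fixed per line; t,u,v runs 000..111 left to right):
  rows 0-7 [p,q,r,s=0000]: 10101010  (ones: 4)
  rows 8-15 [p,q,r,s=0001]: 00000000  (ones: 0)
  rows 16-23 [p,q,r,s=0010]: 10101010  (ones: 4)
  rows 24-31 [p,q,r,s=0011]: 00000000  (ones: 0)
  rows 32-39 [p,q,r,s=0100]: 10101010  (ones: 4)
  rows 40-47 [p,q,r,s=0101]: 10101010  (ones: 4)
  rows 48-55 [p,q,r,s=0110]: 01010101  (ones: 4)
  rows 56-63 [p,q,r,s=0111]: 01010101  (ones: 4)
  rows 64-71 [p,q,r,s=1000]: 10101010  (ones: 4)
  rows 72-79 [p,q,r,s=1001]: 00000000  (ones: 0)
  rows 80-87 [p,q,r,s=1010]: 10101010  (ones: 4)
  rows 88-95 [p,q,r,s=1011]: 00000000  (ones: 0)
  rows 96-103 [p,q,r,s=1100]: 10101010  (ones: 4)
  rows 104-111 [p,q,r,s=1101]: 10101010  (ones: 4)
  rows 112-119 [p,q,r,s=1110]: 01010101  (ones: 4)
  rows 120-127 [p,q,r,s=1111]: 01010101  (ones: 4)
Disagreements = 4+0+4+0+4+4+4+4+4+0+4+0+4+4+4+4 = 48

48


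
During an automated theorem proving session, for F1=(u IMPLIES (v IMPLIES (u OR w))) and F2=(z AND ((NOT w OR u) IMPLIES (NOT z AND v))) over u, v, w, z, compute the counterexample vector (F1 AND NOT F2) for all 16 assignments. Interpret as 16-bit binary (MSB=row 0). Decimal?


F1 = (u IMPLIES (v IMPLIES (u OR w)))
F2 = (z AND ((NOT w OR u) IMPLIES (NOT z AND v)))
Counterexample to F1=>F2 is where F1=1 and F2=0.
Evaluate each row (bits = u,v,w,z, MSB first):
  row 0 [0000]: F1=1 F2=0 -> F1&~F2 -> 1
  row 1 [0001]: F1=1 F2=0 -> F1&~F2 -> 1
  row 2 [0010]: F1=1 F2=0 -> F1&~F2 -> 1
  row 3 [0011]: F1=1 F2=1 -> F1&~F2 -> 0
  row 4 [0100]: F1=1 F2=0 -> F1&~F2 -> 1
  row 5 [0101]: F1=1 F2=0 -> F1&~F2 -> 1
  row 6 [0110]: F1=1 F2=0 -> F1&~F2 -> 1
  row 7 [0111]: F1=1 F2=1 -> F1&~F2 -> 0
  row 8 [1000]: F1=1 F2=0 -> F1&~F2 -> 1
  row 9 [1001]: F1=1 F2=0 -> F1&~F2 -> 1
  row 10 [1010]: F1=1 F2=0 -> F1&~F2 -> 1
  row 11 [1011]: F1=1 F2=0 -> F1&~F2 -> 1
  row 12 [1100]: F1=1 F2=0 -> F1&~F2 -> 1
  row 13 [1101]: F1=1 F2=0 -> F1&~F2 -> 1
  row 14 [1110]: F1=1 F2=0 -> F1&~F2 -> 1
  row 15 [1111]: F1=1 F2=0 -> F1&~F2 -> 1
Full result column, 4 rows per line (u,v fixed per line; w,z runs 00..11 left to right):
  rows 0-3 [u,v=00]: 1110  = hex E
  rows 4-7 [u,v=01]: 1110  = hex E
  rows 8-11 [u,v=10]: 1111  = hex F
  rows 12-15 [u,v=11]: 1111  = hex F
Counterexample vector (row 0 .. row 15) = 1110111011111111
Output column grouped in 4s = 1110 1110 1111 1111 = 0xEEFF
Convert to decimal digit by digit (value = value*16 + digit):
  E -> 14
  14*16 + 14 (E) = 238
  238*16 + 15 (F) = 3823
  3823*16 + 15 (F) = 61183
Decimal = 61183

61183


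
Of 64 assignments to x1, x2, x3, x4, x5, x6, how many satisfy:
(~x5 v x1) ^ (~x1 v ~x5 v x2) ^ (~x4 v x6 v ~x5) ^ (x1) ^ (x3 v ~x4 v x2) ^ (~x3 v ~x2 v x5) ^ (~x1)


CNF with 7 clauses over 6 vars (64 assignments).
An assignment satisfies CNF iff every clause has >=1 true literal.
Check each row (bits = x1,x2,x3,x4,x5,x6; clause T/F shown):
  row 0 [000000]: clauses=TTTFTTT -> 0
  row 1 [000001]: clauses=TTTFTTT -> 0
  row 2 [000010]: clauses=FTTFTTT -> 0
  row 3 [000011]: clauses=FTTFTTT -> 0
  row 4 [000100]: clauses=TTTFFTT -> 0
  (every remaining row is evaluated the same way; all 64 results are listed next)
Full result column, 8 rows per line (x1,x2,x3 fixed per line; x4,x5,x6 runs 000..111 left to right):
  rows 0-7 [x1,x2,x3=000]: 00000000  (ones: 0)
  rows 8-15 [x1,x2,x3=001]: 00000000  (ones: 0)
  rows 16-23 [x1,x2,x3=010]: 00000000  (ones: 0)
  rows 24-31 [x1,x2,x3=011]: 00000000  (ones: 0)
  rows 32-39 [x1,x2,x3=100]: 00000000  (ones: 0)
  rows 40-47 [x1,x2,x3=101]: 00000000  (ones: 0)
  rows 48-55 [x1,x2,x3=110]: 00000000  (ones: 0)
  rows 56-63 [x1,x2,x3=111]: 00000000  (ones: 0)
Satisfying assignments = 0+0+0+0+0+0+0+0 = 0

0


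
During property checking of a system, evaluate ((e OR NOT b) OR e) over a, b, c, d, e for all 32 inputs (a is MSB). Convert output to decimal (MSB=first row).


Formula: ((e OR NOT b) OR e) over a, b, c, d, e (32 rows)
Evaluate each row (bits = a,b,c,d,e, MSB first):
  row 0 [00000]: ((0 OR NOT 0) OR 0) -> 1
  row 1 [00001]: ((1 OR NOT 0) OR 1) -> 1
  row 2 [00010]: ((0 OR NOT 0) OR 0) -> 1
  row 3 [00011]: ((1 OR NOT 0) OR 1) -> 1
  row 4 [00100]: ((0 OR NOT 0) OR 0) -> 1
  row 5 [00101]: ((1 OR NOT 0) OR 1) -> 1
  row 6 [00110]: ((0 OR NOT 0) OR 0) -> 1
  row 7 [00111]: ((1 OR NOT 0) OR 1) -> 1
  row 8 [01000]: ((0 OR NOT 1) OR 0) -> 0
  row 9 [01001]: ((1 OR NOT 1) OR 1) -> 1
  row 10 [01010]: ((0 OR NOT 1) OR 0) -> 0
  row 11 [01011]: ((1 OR NOT 1) OR 1) -> 1
  row 12 [01100]: ((0 OR NOT 1) OR 0) -> 0
  row 13 [01101]: ((1 OR NOT 1) OR 1) -> 1
  row 14 [01110]: ((0 OR NOT 1) OR 0) -> 0
  row 15 [01111]: ((1 OR NOT 1) OR 1) -> 1
  row 16 [10000]: ((0 OR NOT 0) OR 0) -> 1
  row 17 [10001]: ((1 OR NOT 0) OR 1) -> 1
  row 18 [10010]: ((0 OR NOT 0) OR 0) -> 1
  row 19 [10011]: ((1 OR NOT 0) OR 1) -> 1
  row 20 [10100]: ((0 OR NOT 0) OR 0) -> 1
  row 21 [10101]: ((1 OR NOT 0) OR 1) -> 1
  row 22 [10110]: ((0 OR NOT 0) OR 0) -> 1
  row 23 [10111]: ((1 OR NOT 0) OR 1) -> 1
  row 24 [11000]: ((0 OR NOT 1) OR 0) -> 0
  row 25 [11001]: ((1 OR NOT 1) OR 1) -> 1
  row 26 [11010]: ((0 OR NOT 1) OR 0) -> 0
  row 27 [11011]: ((1 OR NOT 1) OR 1) -> 1
  row 28 [11100]: ((0 OR NOT 1) OR 0) -> 0
  row 29 [11101]: ((1 OR NOT 1) OR 1) -> 1
  row 30 [11110]: ((0 OR NOT 1) OR 0) -> 0
  row 31 [11111]: ((1 OR NOT 1) OR 1) -> 1
Full result column, 4 rows per line (a,b,c fixed per line; d,e runs 00..11 left to right):
  rows 0-3 [a,b,c=000]: 1111  = hex F
  rows 4-7 [a,b,c=001]: 1111  = hex F
  rows 8-11 [a,b,c=010]: 0101  = hex 5
  rows 12-15 [a,b,c=011]: 0101  = hex 5
  rows 16-19 [a,b,c=100]: 1111  = hex F
  rows 20-23 [a,b,c=101]: 1111  = hex F
  rows 24-27 [a,b,c=110]: 0101  = hex 5
  rows 28-31 [a,b,c=111]: 0101  = hex 5
Output column (row 0 .. row 31) = 11111111010101011111111101010101
Output column grouped in 4s = 1111 1111 0101 0101 1111 1111 0101 0101 = 0xFF55FF55
Convert to decimal digit by digit (value = value*16 + digit):
  F -> 15
  15*16 + 15 (F) = 255
  255*16 + 5 = 4085
  4085*16 + 5 = 65365
  65365*16 + 15 (F) = 1045855
  1045855*16 + 15 (F) = 16733695
  16733695*16 + 5 = 267739125
  267739125*16 + 5 = 4283826005
Decimal = 4283826005

4283826005


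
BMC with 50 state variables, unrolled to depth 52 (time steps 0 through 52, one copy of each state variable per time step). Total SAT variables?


BMC unrolls to depth k, creating one copy of each state var for steps 0..k.
Step count = 52 + 1 = 53 (steps 0 through 52)
Vars per step = 50
Total = 50 * 53 = 2650

2650


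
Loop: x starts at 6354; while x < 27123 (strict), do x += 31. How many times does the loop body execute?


Step 1: x goes from 6354 toward 27123 by 31; the body runs while x<27123, so iterations = ceil((bound-start)/step)
Step 2: Distance=20769
Step 3: ceil(20769/31)=670

670


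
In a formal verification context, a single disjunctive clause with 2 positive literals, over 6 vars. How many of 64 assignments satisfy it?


Step 1: Total=2^6=64
Step 2: Unsat when all 2 false: 2^4=16
Step 3: Sat=64-16=48

48


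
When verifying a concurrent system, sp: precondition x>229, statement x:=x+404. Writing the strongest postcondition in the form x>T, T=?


Formula: sp(P, x:=E) = exists old_x. (x = E[old_x/x]) AND P[old_x/x] (old_x is the value of x before the assignment; eliminate old_x by solving x = E[old_x/x] for old_x)
Step 1: Precondition P: x>229, i.e. old_x > 229
Step 2: Assignment gives x = old_x + 404, so old_x = x - 404
Step 3: Substitute into P: x - 404 > 229
Step 4: Simplify: x > 229+404 = 633

633


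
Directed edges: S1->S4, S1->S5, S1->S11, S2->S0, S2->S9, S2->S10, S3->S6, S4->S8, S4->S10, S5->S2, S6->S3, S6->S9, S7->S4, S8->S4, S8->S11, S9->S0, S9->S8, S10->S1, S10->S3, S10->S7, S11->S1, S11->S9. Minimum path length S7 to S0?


BFS layer-by-layer from S7:
  dist 0: {S7}
  dist 1: {S4}
  dist 2: {S8, S10}
  dist 3: {S1, S3, S11}
  dist 4: {S5, S6, S9}
  dist 5: {S0, S2}
  -> S0 reached at distance 5
Shortest path length = 5

5


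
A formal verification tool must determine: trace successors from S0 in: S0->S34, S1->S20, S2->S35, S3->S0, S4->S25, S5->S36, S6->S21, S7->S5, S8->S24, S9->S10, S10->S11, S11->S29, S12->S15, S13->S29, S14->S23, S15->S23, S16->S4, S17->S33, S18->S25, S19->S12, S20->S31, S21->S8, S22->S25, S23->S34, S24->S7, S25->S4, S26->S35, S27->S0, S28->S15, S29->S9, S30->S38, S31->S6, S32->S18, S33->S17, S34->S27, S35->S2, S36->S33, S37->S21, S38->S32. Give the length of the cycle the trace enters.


Trace from S0 until a state repeats:
  S0 -> S34 -> S27 -> S0
S0 first seen at step 0, revisited at step 3.
Cycle length = 3 - 0 = 3

3


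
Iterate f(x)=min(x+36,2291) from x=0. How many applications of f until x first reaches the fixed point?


Step 1: x=0, cap=2291, increment=36
Step 2: x grows by 36 each step until capped at 2291; fixed point is x=2291
Step 3: iterations = ceil(2291/36) = 64

64


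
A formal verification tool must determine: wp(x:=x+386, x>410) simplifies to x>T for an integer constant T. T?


Formula: wp(x:=E, P) = P[E/x] (substitute E for x in postcondition)
Step 1: Postcondition: x>410
Step 2: Substitute x+386 for x: x+386>410
Step 3: Solve for x: x > 410-386 = 24

24


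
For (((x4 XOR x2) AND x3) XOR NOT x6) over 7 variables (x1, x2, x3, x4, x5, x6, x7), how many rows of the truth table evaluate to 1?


Formula: (((x4 XOR x2) AND x3) XOR NOT x6) over 7 vars (128 rows)
Evaluate each row (x1, x2, x3, x4, x5, x6, x7 as bits, MSB first):
  row 0 [0000000]: (((0 XOR 0) AND 0) XOR NOT 0) -> 1
  row 1 [0000001]: (((0 XOR 0) AND 0) XOR NOT 0) -> 1
  row 2 [0000010]: (((0 XOR 0) AND 0) XOR NOT 1) -> 0
  row 3 [0000011]: (((0 XOR 0) AND 0) XOR NOT 1) -> 0
  row 4 [0000100]: (((0 XOR 0) AND 0) XOR NOT 0) -> 1
  (every remaining row is evaluated the same way; all 128 results are listed next)
Full result column, 8 rows per line (x1,x2,x3,x4 fixed per line; x5,x6,x7 runs 000..111 left to right):
  rows 0-7 [x1,x2,x3,x4=0000]: 11001100  (ones: 4)
  rows 8-15 [x1,x2,x3,x4=0001]: 11001100  (ones: 4)
  rows 16-23 [x1,x2,x3,x4=0010]: 11001100  (ones: 4)
  rows 24-31 [x1,x2,x3,x4=0011]: 00110011  (ones: 4)
  rows 32-39 [x1,x2,x3,x4=0100]: 11001100  (ones: 4)
  rows 40-47 [x1,x2,x3,x4=0101]: 11001100  (ones: 4)
  rows 48-55 [x1,x2,x3,x4=0110]: 00110011  (ones: 4)
  rows 56-63 [x1,x2,x3,x4=0111]: 11001100  (ones: 4)
  rows 64-71 [x1,x2,x3,x4=1000]: 11001100  (ones: 4)
  rows 72-79 [x1,x2,x3,x4=1001]: 11001100  (ones: 4)
  rows 80-87 [x1,x2,x3,x4=1010]: 11001100  (ones: 4)
  rows 88-95 [x1,x2,x3,x4=1011]: 00110011  (ones: 4)
  rows 96-103 [x1,x2,x3,x4=1100]: 11001100  (ones: 4)
  rows 104-111 [x1,x2,x3,x4=1101]: 11001100  (ones: 4)
  rows 112-119 [x1,x2,x3,x4=1110]: 00110011  (ones: 4)
  rows 120-127 [x1,x2,x3,x4=1111]: 11001100  (ones: 4)
Count of 1-rows = 4+4+4+4+4+4+4+4+4+4+4+4+4+4+4+4 = 64

64


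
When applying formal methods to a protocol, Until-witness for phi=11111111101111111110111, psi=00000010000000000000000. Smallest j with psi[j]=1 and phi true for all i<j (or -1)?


(phi U psi) at 0: need smallest j with psi[j]=1 and phi[i]=1 for all i in [0,j).
Scan from step 0:
  step 0: phi=1, psi=0 -> continue
  step 1: phi=1, psi=0 -> continue
  step 2: phi=1, psi=0 -> continue
  step 3: phi=1, psi=0 -> continue
  step 6: psi=1 and phi held for [0,6) -> witness found
Witness step = 6

6


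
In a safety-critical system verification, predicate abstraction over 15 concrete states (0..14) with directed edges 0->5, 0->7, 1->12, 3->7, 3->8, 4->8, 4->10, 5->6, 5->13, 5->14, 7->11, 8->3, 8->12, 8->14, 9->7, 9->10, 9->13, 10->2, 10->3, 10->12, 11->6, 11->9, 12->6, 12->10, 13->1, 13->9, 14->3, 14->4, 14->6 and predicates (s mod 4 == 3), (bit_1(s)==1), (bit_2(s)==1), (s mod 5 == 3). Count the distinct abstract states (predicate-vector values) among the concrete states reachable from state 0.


BFS from 0:
Concrete reachable: {0, 1, 2, 3, 4, 5, 6, 7, 8, 9, 10, 11, 12, 13, 14}
Abstract via predicates (s mod 4 == 3), (bit_1(s)==1), (bit_2(s)==1), (s mod 5 == 3):
  (0,0,0,0) <- {0, 1, 9}
  (0,0,0,1) <- {8}
  (0,0,1,0) <- {4, 5, 12}
  (0,0,1,1) <- {13}
  (0,1,0,0) <- {2, 10}
  (0,1,1,0) <- {6, 14}
  (1,1,0,0) <- {11}
  (1,1,0,1) <- {3}
  (1,1,1,0) <- {7}
Distinct abstract states = 9

9


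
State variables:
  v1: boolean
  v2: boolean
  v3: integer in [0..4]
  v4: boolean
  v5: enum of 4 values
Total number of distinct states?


State space = product of domain sizes of all variables.
Domain sizes:
  v1 (boolean): 2
  v2 (boolean): 2
  v3 (integer in [0..4]): 5
  v4 (boolean): 2
  v5 (enum of 4 values): 4
Product = 2 * 2 * 5 * 2 * 4 = 160

160


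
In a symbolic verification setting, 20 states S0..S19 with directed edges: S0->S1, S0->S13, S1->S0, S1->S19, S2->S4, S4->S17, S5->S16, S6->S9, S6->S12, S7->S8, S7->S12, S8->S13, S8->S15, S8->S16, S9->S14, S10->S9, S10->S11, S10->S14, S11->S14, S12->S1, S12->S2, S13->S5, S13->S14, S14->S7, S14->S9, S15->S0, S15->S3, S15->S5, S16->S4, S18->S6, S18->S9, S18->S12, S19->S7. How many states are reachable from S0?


BFS from S0:
  layer 0: {S0}
  layer 1: {S1, S13}
  layer 2: {S5, S14, S19}
  layer 3: {S7, S9, S16}
  layer 4: {S4, S8, S12}
  layer 5: {S2, S15, S17}
  layer 6: {S3}
Reachable set: {S0, S1, S2, S3, S4, S5, S7, S8, S9, S12, S13, S14, S15, S16, S17, S19}
Count = 16

16


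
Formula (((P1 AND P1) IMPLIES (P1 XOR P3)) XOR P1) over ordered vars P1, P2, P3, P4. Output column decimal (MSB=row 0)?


Formula: (((P1 AND P1) IMPLIES (P1 XOR P3)) XOR P1) over P1, P2, P3, P4 (16 rows)
Evaluate each row (bits = P1,P2,P3,P4, MSB first):
  row 0 [0000]: (((0 AND 0) IMPLIES (0 XOR 0)) XOR 0) -> 1
  row 1 [0001]: (((0 AND 0) IMPLIES (0 XOR 0)) XOR 0) -> 1
  row 2 [0010]: (((0 AND 0) IMPLIES (0 XOR 1)) XOR 0) -> 1
  row 3 [0011]: (((0 AND 0) IMPLIES (0 XOR 1)) XOR 0) -> 1
  row 4 [0100]: (((0 AND 0) IMPLIES (0 XOR 0)) XOR 0) -> 1
  row 5 [0101]: (((0 AND 0) IMPLIES (0 XOR 0)) XOR 0) -> 1
  row 6 [0110]: (((0 AND 0) IMPLIES (0 XOR 1)) XOR 0) -> 1
  row 7 [0111]: (((0 AND 0) IMPLIES (0 XOR 1)) XOR 0) -> 1
  row 8 [1000]: (((1 AND 1) IMPLIES (1 XOR 0)) XOR 1) -> 0
  row 9 [1001]: (((1 AND 1) IMPLIES (1 XOR 0)) XOR 1) -> 0
  row 10 [1010]: (((1 AND 1) IMPLIES (1 XOR 1)) XOR 1) -> 1
  row 11 [1011]: (((1 AND 1) IMPLIES (1 XOR 1)) XOR 1) -> 1
  row 12 [1100]: (((1 AND 1) IMPLIES (1 XOR 0)) XOR 1) -> 0
  row 13 [1101]: (((1 AND 1) IMPLIES (1 XOR 0)) XOR 1) -> 0
  row 14 [1110]: (((1 AND 1) IMPLIES (1 XOR 1)) XOR 1) -> 1
  row 15 [1111]: (((1 AND 1) IMPLIES (1 XOR 1)) XOR 1) -> 1
Full result column, 4 rows per line (P1,P2 fixed per line; P3,P4 runs 00..11 left to right):
  rows 0-3 [P1,P2=00]: 1111  = hex F
  rows 4-7 [P1,P2=01]: 1111  = hex F
  rows 8-11 [P1,P2=10]: 0011  = hex 3
  rows 12-15 [P1,P2=11]: 0011  = hex 3
Output column (row 0 .. row 15) = 1111111100110011
Output column grouped in 4s = 1111 1111 0011 0011 = 0xFF33
Convert to decimal digit by digit (value = value*16 + digit):
  F -> 15
  15*16 + 15 (F) = 255
  255*16 + 3 = 4083
  4083*16 + 3 = 65331
Decimal = 65331

65331


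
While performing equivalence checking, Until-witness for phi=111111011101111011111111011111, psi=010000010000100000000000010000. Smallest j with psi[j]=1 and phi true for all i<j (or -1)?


(phi U psi) at 0: need smallest j with psi[j]=1 and phi[i]=1 for all i in [0,j).
Scan from step 0:
  step 0: phi=1, psi=0 -> continue
  step 1: psi=1 and phi held for [0,1) -> witness found
Witness step = 1

1


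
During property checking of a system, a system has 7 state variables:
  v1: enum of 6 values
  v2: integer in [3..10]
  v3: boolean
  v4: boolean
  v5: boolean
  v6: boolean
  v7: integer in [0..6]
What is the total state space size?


State space = product of domain sizes of all variables.
Domain sizes:
  v1 (enum of 6 values): 6
  v2 (integer in [3..10]): 8
  v3 (boolean): 2
  v4 (boolean): 2
  v5 (boolean): 2
  v6 (boolean): 2
  v7 (integer in [0..6]): 7
Product = 6 * 8 * 2 * 2 * 2 * 2 * 7 = 5376

5376


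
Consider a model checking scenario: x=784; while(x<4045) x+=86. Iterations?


Step 1: x goes from 784 toward 4045 by 86; the body runs while x<4045, so iterations = ceil((bound-start)/step)
Step 2: Distance=3261
Step 3: ceil(3261/86)=38

38


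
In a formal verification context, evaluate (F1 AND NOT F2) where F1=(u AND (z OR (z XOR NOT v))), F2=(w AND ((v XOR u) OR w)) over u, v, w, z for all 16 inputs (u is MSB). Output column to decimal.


F1 = (u AND (z OR (z XOR NOT v)))
F2 = (w AND ((v XOR u) OR w))
Counterexample to F1=>F2 is where F1=1 and F2=0.
Evaluate each row (bits = u,v,w,z, MSB first):
  row 0 [0000]: F1=0 F2=0 -> F1&~F2 -> 0
  row 1 [0001]: F1=0 F2=0 -> F1&~F2 -> 0
  row 2 [0010]: F1=0 F2=1 -> F1&~F2 -> 0
  row 3 [0011]: F1=0 F2=1 -> F1&~F2 -> 0
  row 4 [0100]: F1=0 F2=0 -> F1&~F2 -> 0
  row 5 [0101]: F1=0 F2=0 -> F1&~F2 -> 0
  row 6 [0110]: F1=0 F2=1 -> F1&~F2 -> 0
  row 7 [0111]: F1=0 F2=1 -> F1&~F2 -> 0
  row 8 [1000]: F1=1 F2=0 -> F1&~F2 -> 1
  row 9 [1001]: F1=1 F2=0 -> F1&~F2 -> 1
  row 10 [1010]: F1=1 F2=1 -> F1&~F2 -> 0
  row 11 [1011]: F1=1 F2=1 -> F1&~F2 -> 0
  row 12 [1100]: F1=0 F2=0 -> F1&~F2 -> 0
  row 13 [1101]: F1=1 F2=0 -> F1&~F2 -> 1
  row 14 [1110]: F1=0 F2=1 -> F1&~F2 -> 0
  row 15 [1111]: F1=1 F2=1 -> F1&~F2 -> 0
Full result column, 4 rows per line (u,v fixed per line; w,z runs 00..11 left to right):
  rows 0-3 [u,v=00]: 0000  = hex 0
  rows 4-7 [u,v=01]: 0000  = hex 0
  rows 8-11 [u,v=10]: 1100  = hex C
  rows 12-15 [u,v=11]: 0100  = hex 4
Counterexample vector (row 0 .. row 15) = 0000000011000100
Output column grouped in 4s = 0000 0000 1100 0100 = 0x00C4
Convert to decimal digit by digit (value = value*16 + digit):
  0 -> 0
  0*16 + 0 = 0
  0*16 + 12 (C) = 12
  12*16 + 4 = 196
Decimal = 196

196


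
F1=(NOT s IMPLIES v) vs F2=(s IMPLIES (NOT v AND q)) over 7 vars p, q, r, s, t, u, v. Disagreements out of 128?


F1 = (NOT s IMPLIES v)
F2 = (s IMPLIES (NOT v AND q))
Evaluate both on each of 128 rows (bits = p,q,r,s,t,u,v):
  row 0 [0000000]: F1=0 F2=1 (differ) -> 1
  row 1 [0000001]: F1=1 F2=1 -> 0
  row 2 [0000010]: F1=0 F2=1 (differ) -> 1
  row 3 [0000011]: F1=1 F2=1 -> 0
  row 4 [0000100]: F1=0 F2=1 (differ) -> 1
  (every remaining row is evaluated the same way; all 128 results are listed next)
Full result column, 8 rows per line (p,q,r,s fixed per line; t,u,v runs 000..111 left to right):
  rows 0-7 [p,q,r,s=0000]: 10101010  (ones: 4)
  rows 8-15 [p,q,r,s=0001]: 11111111  (ones: 8)
  rows 16-23 [p,q,r,s=0010]: 10101010  (ones: 4)
  rows 24-31 [p,q,r,s=0011]: 11111111  (ones: 8)
  rows 32-39 [p,q,r,s=0100]: 10101010  (ones: 4)
  rows 40-47 [p,q,r,s=0101]: 01010101  (ones: 4)
  rows 48-55 [p,q,r,s=0110]: 10101010  (ones: 4)
  rows 56-63 [p,q,r,s=0111]: 01010101  (ones: 4)
  rows 64-71 [p,q,r,s=1000]: 10101010  (ones: 4)
  rows 72-79 [p,q,r,s=1001]: 11111111  (ones: 8)
  rows 80-87 [p,q,r,s=1010]: 10101010  (ones: 4)
  rows 88-95 [p,q,r,s=1011]: 11111111  (ones: 8)
  rows 96-103 [p,q,r,s=1100]: 10101010  (ones: 4)
  rows 104-111 [p,q,r,s=1101]: 01010101  (ones: 4)
  rows 112-119 [p,q,r,s=1110]: 10101010  (ones: 4)
  rows 120-127 [p,q,r,s=1111]: 01010101  (ones: 4)
Disagreements = 4+8+4+8+4+4+4+4+4+8+4+8+4+4+4+4 = 80

80
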